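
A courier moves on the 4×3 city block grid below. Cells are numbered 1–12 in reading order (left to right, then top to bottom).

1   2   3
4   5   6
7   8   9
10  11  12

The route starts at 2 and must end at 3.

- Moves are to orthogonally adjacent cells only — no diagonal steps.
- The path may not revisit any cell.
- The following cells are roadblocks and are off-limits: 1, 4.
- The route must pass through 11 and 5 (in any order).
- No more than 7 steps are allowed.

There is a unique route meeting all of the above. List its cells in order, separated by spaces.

2 5 8 11 12 9 6 3

Any route must reach 11 and 5 and still end at 3 within 7 moves, so the order of the required stops is forced.
Route from 2: 3× down (reaching 11), right to 12, 3× up (reaching 3) — 7 moves in all.
Check: all required cells visited; 7 ≤ 7 moves.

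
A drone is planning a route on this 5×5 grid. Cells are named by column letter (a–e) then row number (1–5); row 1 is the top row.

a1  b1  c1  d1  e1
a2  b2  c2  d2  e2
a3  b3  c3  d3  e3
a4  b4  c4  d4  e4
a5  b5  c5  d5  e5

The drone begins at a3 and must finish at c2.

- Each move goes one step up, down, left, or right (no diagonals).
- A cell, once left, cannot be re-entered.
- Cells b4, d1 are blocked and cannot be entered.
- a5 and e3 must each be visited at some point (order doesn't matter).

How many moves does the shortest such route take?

Any route passes through a5 and e3 in some order between a3 and c2. Summing Manhattan distances along each leg and taking the cheapest ordering (a3 → a5 → e3 → c2) gives a lower bound of 2 + 6 + 3 = 11 moves.
A route of 11 moves achieves this: a3 → a4 → a5 → b5 → c5 → c4 → c3 → d3 → e3 → e2 → d2 → c2.
Since 11 matches the lower bound, it is optimal.

11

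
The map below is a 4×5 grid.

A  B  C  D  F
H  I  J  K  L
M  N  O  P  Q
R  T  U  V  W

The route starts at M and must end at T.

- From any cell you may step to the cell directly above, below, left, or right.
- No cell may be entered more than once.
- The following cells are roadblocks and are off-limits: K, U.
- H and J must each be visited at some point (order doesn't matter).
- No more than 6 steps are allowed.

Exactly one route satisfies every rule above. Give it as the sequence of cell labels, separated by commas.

M, H, I, J, O, N, T

The budget equals the shortest possible length, so every move has to be on a shortest route through the required cells.
Route from M: up 1 to H, right 2 to J, down 1 to O, left 1 to N, down 1 to T — 6 moves in all.
Check: all required cells visited; 6 ≤ 6 moves.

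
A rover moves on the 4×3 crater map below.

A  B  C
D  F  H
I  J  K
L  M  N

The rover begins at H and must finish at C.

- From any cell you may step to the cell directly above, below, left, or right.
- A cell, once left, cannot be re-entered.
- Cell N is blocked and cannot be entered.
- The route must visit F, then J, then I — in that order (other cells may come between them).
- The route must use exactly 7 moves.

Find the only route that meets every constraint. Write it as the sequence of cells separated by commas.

H, F, J, I, D, A, B, C

The waypoints must appear in the order F, J, I, with no cell reused.
Route from H: left to F, down to J, left to I, 2× up (reaching A), 2× right (reaching C) — 7 moves in all.
Check: order respected (F at step 1, J at step 2, I at step 3); 7 moves as required.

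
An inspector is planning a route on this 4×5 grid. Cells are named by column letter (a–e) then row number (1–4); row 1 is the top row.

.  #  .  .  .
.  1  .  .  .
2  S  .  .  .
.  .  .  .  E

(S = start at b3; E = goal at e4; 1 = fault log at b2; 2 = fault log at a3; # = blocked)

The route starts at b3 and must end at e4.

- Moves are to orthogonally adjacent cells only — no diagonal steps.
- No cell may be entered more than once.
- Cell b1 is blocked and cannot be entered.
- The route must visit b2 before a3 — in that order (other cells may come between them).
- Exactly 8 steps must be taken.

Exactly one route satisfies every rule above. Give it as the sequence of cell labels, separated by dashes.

The waypoints must appear in the order b2, a3, with no cell reused.
Route from b3: up 1 to b2, left 1 to a2, down 2 to a4, right 4 to e4 — 8 moves in all.
Check: order respected (1 at step 1, 2 at step 3); 8 moves as required.

b3 - b2 - a2 - a3 - a4 - b4 - c4 - d4 - e4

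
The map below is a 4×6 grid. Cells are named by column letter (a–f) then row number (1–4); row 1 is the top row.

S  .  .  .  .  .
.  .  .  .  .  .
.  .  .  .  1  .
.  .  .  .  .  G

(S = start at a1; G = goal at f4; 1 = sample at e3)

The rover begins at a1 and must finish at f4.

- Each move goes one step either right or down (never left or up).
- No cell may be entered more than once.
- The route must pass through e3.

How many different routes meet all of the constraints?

A right/down-only route from a1 to f4 makes exactly 3 down-moves and 5 right-moves in some order.
With no other constraints that would be C(8,3) = 56 routes.
Split at e3 and multiply the segment counts: a1→e3: 15; e3→f4: 2; product = 30.
That gives 30 routes.

30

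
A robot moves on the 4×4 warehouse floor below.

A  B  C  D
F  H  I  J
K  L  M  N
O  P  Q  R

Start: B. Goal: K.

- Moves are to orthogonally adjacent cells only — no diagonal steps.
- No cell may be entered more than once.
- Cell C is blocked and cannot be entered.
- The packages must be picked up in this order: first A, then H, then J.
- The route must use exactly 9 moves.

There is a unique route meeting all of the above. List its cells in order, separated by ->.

B -> A -> F -> H -> I -> J -> N -> M -> L -> K

The waypoints must appear in the order A, H, J, with no cell reused.
Route from B: left 1 to A, down 1 to F, right 3 to J, down 1 to N, left 3 to K — 9 moves in all.
Check: order respected (A at step 1, H at step 3, J at step 5); 9 moves as required.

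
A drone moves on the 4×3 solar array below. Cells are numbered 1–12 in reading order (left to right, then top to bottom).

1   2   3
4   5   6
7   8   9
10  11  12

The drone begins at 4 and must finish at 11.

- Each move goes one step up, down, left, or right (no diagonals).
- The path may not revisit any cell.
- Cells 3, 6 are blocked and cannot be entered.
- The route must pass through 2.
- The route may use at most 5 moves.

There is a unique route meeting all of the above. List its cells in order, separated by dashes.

The budget equals the shortest possible length, so every move has to be on a shortest route through the required cells.
Route from 4: up 1 to 1, right 1 to 2, down 3 to 11 — 5 moves in all.
Check: all required cells visited; 5 ≤ 5 moves.

4 - 1 - 2 - 5 - 8 - 11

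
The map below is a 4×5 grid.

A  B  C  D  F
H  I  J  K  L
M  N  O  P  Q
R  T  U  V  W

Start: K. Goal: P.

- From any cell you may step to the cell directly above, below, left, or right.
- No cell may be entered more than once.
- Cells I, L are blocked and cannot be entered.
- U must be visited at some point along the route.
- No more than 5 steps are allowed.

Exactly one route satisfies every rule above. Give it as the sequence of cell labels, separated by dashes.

Any route must reach U and still end at P within 5 moves, so the order of the required stops is forced.
Route from K: left 1 to J, down 2 to U, right 1 to V, up 1 to P — 5 moves in all.
Check: all required cells visited; 5 ≤ 5 moves.

K - J - O - U - V - P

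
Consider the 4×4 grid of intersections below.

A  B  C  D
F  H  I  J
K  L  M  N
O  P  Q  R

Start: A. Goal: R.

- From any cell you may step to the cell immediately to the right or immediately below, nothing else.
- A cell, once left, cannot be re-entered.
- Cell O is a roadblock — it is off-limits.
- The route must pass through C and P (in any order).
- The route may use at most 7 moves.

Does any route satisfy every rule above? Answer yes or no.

no

P is below but to the left of C: going C → P would need a leftward move and P → C an upward move, so no right/down-only route can visit both required cells.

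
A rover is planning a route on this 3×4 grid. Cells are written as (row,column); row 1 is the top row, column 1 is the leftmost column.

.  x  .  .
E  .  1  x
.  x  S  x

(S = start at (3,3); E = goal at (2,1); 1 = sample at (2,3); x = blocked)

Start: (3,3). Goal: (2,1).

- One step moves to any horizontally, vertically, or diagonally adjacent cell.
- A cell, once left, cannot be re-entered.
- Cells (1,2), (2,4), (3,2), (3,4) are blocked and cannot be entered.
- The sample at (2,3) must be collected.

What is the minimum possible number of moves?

3

Any route passes through (2,3) somewhere between (3,3) and (2,1). Summing Chebyshev distances along the two legs ((3,3) → (2,3) → (2,1)) gives a lower bound of 1 + 2 = 3 moves.
A route of 3 moves achieves this: (3,3) → (2,3) → (2,2) → (2,1).
Since 3 matches the lower bound, it is optimal.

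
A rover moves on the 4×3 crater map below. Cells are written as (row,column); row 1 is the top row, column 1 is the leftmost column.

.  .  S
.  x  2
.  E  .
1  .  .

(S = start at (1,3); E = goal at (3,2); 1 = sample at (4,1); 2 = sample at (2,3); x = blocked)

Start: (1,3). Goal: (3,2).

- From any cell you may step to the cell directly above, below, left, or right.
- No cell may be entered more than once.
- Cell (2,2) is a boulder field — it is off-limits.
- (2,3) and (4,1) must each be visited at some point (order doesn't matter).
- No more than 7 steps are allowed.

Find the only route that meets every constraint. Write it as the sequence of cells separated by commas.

(1,3), (2,3), (3,3), (4,3), (4,2), (4,1), (3,1), (3,2)

Any route must reach (2,3) and (4,1) and still end at (3,2) within 7 moves, so the order of the required stops is forced.
Route from (1,3): down 3 to (4,3), left 2 to (4,1), up 1 to (3,1), right 1 to (3,2) — 7 moves in all.
Check: all required cells visited; 7 ≤ 7 moves.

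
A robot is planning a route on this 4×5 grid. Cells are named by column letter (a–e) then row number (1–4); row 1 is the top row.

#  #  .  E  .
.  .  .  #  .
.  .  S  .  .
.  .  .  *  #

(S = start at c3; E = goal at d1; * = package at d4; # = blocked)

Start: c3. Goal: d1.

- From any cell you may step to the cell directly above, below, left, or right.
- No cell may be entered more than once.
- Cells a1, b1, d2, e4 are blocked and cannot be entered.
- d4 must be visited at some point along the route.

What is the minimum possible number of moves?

7

Any route passes through d4 somewhere between c3 and d1. Summing Manhattan distances along the two legs (c3 → d4 → d1) gives a lower bound of 2 + 3 = 5 moves.
That bound ignores the blocked cells. Measuring each leg by the fewest moves that actually steer around them (c3→d4: 2; d4→d1: 5) raises the lower bound to 7.
A route of 7 moves exists: c3 → c4 → d4 → d3 → e3 → e2 → e1 → d1.
Since 7 matches that lower bound, it is optimal.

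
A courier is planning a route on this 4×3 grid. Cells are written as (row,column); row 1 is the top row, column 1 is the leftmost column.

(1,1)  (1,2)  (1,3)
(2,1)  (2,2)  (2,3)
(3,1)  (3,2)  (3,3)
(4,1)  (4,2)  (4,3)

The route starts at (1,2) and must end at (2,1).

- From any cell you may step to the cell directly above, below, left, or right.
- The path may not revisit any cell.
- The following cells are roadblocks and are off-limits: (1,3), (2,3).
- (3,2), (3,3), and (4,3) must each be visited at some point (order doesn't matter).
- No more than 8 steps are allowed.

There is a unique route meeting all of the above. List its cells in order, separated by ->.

The 8-move cap with required stops at (3,2), (3,3), (4,3) leaves no slack for detours.
Route from (1,2): down 2 to (3,2), right 1 to (3,3), down 1 to (4,3), left 2 to (4,1), up 2 to (2,1) — 8 moves in all.
Check: all required cells visited; 8 ≤ 8 moves.

(1,2) -> (2,2) -> (3,2) -> (3,3) -> (4,3) -> (4,2) -> (4,1) -> (3,1) -> (2,1)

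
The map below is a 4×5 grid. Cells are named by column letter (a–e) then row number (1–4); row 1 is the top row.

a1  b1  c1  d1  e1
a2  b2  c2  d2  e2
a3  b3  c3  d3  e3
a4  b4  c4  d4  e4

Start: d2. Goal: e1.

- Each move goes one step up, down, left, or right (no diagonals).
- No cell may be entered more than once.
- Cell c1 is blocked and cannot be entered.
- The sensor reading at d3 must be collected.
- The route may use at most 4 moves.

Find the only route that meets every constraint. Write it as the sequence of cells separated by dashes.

The budget equals the shortest possible length, so every move has to be on a shortest route through the required cells.
Route from d2: down 1 to d3, right 1 to e3, up 2 to e1 — 4 moves in all.
Check: all required cells visited; 4 ≤ 4 moves.

d2 - d3 - e3 - e2 - e1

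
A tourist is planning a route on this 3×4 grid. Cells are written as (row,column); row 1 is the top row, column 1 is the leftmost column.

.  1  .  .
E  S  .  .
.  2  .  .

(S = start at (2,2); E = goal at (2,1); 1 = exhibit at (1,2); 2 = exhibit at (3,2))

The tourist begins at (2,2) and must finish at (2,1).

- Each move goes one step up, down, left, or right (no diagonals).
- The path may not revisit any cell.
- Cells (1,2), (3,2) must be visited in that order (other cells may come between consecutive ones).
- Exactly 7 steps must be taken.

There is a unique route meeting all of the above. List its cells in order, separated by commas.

The waypoints must appear in the order (1,2), (3,2), with no cell reused.
Route from (2,2): up to (1,2), right to (1,3), 2× down (reaching (3,3)), 2× left (reaching (3,1)), up to (2,1) — 7 moves in all.
Check: order respected (1 at step 1, 2 at step 5); 7 moves as required.

(2,2), (1,2), (1,3), (2,3), (3,3), (3,2), (3,1), (2,1)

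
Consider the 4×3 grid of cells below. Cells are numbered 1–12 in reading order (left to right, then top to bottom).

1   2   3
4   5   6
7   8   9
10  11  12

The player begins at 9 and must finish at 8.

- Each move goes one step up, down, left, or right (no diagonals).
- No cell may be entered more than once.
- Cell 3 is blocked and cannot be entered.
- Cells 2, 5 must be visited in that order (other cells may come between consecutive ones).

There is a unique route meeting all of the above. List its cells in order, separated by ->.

The waypoints must appear in the order 2, 5, with no cell reused.
Route from 9: down 1 to 12, left 2 to 10, up 3 to 1, right 1 to 2, down 2 to 8 — 9 moves in all.
Check: order respected (2 at step 7, 5 at step 8).

9 -> 12 -> 11 -> 10 -> 7 -> 4 -> 1 -> 2 -> 5 -> 8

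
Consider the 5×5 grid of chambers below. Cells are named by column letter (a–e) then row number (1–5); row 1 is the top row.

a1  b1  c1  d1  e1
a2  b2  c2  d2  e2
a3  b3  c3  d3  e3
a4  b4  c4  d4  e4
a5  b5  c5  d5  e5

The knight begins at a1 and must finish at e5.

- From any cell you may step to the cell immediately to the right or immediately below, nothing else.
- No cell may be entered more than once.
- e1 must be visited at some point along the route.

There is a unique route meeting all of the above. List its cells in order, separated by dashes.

a1 - b1 - c1 - d1 - e1 - e2 - e3 - e4 - e5

Moves only go right or down, so the column and row indices never decrease.
Route from a1: 4× right (reaching e1), 4× down (reaching e5) — 8 moves in all.
Check: all required cells visited.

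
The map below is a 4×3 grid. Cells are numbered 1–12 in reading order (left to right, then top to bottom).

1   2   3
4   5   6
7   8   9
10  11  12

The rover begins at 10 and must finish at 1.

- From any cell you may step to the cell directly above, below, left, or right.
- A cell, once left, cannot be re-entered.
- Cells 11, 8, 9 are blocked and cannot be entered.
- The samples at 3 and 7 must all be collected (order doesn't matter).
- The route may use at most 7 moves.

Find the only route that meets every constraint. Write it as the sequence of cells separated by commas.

The budget equals the shortest possible length, so every move has to be on a shortest route through the required cells.
Route from 10: 2× up (reaching 4), 2× right (reaching 6), up to 3, 2× left (reaching 1) — 7 moves in all.
Check: all required cells visited; 7 ≤ 7 moves.

10, 7, 4, 5, 6, 3, 2, 1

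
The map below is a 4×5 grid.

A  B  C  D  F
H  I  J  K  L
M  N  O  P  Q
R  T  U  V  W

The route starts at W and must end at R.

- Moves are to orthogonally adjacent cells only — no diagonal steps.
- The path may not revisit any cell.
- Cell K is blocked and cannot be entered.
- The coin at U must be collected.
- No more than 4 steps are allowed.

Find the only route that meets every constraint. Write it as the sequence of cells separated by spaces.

The budget equals the shortest possible length, so every move has to be on a shortest route through the required cells.
Route from W: 4× left (reaching R) — 4 moves in all.
Check: all required cells visited; 4 ≤ 4 moves.

W V U T R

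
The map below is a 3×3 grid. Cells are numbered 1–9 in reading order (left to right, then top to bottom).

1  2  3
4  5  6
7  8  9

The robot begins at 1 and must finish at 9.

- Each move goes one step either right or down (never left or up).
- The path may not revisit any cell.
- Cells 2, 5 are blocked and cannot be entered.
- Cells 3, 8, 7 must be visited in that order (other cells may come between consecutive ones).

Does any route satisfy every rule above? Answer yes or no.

no

8 lies to the left of 3, so going from 3 to 8 would need a leftward move — but moves only go right/down, so 3 cannot be visited before 8.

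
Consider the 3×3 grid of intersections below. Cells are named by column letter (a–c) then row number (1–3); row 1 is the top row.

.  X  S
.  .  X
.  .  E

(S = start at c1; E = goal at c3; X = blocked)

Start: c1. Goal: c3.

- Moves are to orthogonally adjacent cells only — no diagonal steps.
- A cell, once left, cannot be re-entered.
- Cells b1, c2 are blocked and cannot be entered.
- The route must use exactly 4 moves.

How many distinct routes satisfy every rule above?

0

Need simple routes of exactly 4 moves from c1 to c3 (Manhattan distance 2, so 1 moves are spent on a detour and 1 undoing it).
No route satisfies every constraint, so the count is 0.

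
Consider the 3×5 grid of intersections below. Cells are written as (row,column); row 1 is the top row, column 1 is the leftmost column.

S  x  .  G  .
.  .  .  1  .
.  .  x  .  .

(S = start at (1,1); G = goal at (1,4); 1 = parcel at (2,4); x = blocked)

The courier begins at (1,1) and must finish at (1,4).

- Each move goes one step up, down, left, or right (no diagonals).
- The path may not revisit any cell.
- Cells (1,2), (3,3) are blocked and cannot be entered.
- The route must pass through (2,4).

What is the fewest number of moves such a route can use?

5

Any route passes through (2,4) somewhere between (1,1) and (1,4). Summing Manhattan distances along the two legs ((1,1) → (2,4) → (1,4)) gives a lower bound of 4 + 1 = 5 moves.
A route of 5 moves achieves this: (1,1) → (2,1) → (2,2) → (2,3) → (2,4) → (1,4).
Since 5 matches the lower bound, it is optimal.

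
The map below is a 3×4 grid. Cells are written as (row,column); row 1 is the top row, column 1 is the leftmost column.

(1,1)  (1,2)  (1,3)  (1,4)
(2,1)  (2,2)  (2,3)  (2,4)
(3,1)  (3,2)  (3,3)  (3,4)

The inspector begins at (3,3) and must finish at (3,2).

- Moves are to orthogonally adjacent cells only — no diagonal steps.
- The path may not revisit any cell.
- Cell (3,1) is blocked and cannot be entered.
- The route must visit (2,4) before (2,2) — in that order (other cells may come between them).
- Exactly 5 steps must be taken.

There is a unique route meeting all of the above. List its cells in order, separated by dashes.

The waypoints must appear in the order (2,4), (2,2), with no cell reused.
Route from (3,3): right 1 to (3,4), up 1 to (2,4), left 2 to (2,2), down 1 to (3,2) — 5 moves in all.
Check: order respected ((2,4) at step 2, (2,2) at step 4); 5 moves as required.

(3,3) - (3,4) - (2,4) - (2,3) - (2,2) - (3,2)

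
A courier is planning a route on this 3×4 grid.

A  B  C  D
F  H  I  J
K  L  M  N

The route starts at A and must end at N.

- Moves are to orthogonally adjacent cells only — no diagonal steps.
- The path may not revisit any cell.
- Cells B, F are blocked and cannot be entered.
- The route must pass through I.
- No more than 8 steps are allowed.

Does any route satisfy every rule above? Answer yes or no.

The blocked cells wall I off from A completely — no sequence of moves reaches it at all, so no route can satisfy the rules.

no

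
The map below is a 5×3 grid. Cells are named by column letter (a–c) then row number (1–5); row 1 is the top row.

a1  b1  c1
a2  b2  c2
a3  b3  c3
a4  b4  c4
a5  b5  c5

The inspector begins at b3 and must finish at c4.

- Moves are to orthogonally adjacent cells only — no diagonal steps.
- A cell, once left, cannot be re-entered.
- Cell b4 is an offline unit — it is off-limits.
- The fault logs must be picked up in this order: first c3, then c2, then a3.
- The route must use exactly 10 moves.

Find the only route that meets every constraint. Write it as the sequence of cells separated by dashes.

b3 - c3 - c2 - b2 - a2 - a3 - a4 - a5 - b5 - c5 - c4

The waypoints must appear in the order c3, c2, a3, with no cell reused.
Route from b3: right to c3, up to c2, 2× left (reaching a2), 3× down (reaching a5), 2× right (reaching c5), up to c4 — 10 moves in all.
Check: order respected (c3 at step 1, c2 at step 2, a3 at step 5); 10 moves as required.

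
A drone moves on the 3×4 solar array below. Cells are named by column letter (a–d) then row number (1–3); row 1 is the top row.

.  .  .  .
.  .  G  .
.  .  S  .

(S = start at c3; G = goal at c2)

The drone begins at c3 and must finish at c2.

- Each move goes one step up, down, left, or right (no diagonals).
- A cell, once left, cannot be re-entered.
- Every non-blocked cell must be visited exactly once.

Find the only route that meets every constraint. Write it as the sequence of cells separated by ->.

Need to visit all 12 open cells exactly once, starting at c3 and ending at c2.
Cell d3 has only two open neighbours (d2 and c3), so the path must pass straight through it: one of those is the cell it's entered from and the other is where it exits.
Route from c3: right 1 to d3, up 2 to d1, left 3 to a1, down 2 to a3, right 1 to b3, up 1 to b2, right 1 to c2 — 11 moves in all.
Check: all 12 open cells covered.

c3 -> d3 -> d2 -> d1 -> c1 -> b1 -> a1 -> a2 -> a3 -> b3 -> b2 -> c2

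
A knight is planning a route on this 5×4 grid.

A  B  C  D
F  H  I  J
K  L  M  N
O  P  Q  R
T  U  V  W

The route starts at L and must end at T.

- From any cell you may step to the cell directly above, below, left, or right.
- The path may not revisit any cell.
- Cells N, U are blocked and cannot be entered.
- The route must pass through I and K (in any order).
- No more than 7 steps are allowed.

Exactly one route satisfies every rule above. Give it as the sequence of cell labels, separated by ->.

L -> M -> I -> H -> F -> K -> O -> T

The budget equals the shortest possible length, so every move has to be on a shortest route through the required cells.
Route from L: right 1 to M, up 1 to I, left 2 to F, down 3 to T — 7 moves in all.
Check: all required cells visited; 7 ≤ 7 moves.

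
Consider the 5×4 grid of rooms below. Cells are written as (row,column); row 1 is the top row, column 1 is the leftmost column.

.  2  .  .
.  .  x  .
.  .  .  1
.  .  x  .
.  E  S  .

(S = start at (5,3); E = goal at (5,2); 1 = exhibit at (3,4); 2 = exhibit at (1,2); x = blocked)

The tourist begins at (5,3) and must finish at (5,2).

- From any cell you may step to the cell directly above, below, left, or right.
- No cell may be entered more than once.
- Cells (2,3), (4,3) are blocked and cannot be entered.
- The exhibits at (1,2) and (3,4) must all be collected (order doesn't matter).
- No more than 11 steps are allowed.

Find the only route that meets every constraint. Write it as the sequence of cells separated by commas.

The 11-move cap with required stops at (1,2), (3,4) leaves no slack for detours.
Route from (5,3): right 1 to (5,4), up 4 to (1,4), left 2 to (1,2), down 4 to (5,2) — 11 moves in all.
Check: all required cells visited; 11 ≤ 11 moves.

(5,3), (5,4), (4,4), (3,4), (2,4), (1,4), (1,3), (1,2), (2,2), (3,2), (4,2), (5,2)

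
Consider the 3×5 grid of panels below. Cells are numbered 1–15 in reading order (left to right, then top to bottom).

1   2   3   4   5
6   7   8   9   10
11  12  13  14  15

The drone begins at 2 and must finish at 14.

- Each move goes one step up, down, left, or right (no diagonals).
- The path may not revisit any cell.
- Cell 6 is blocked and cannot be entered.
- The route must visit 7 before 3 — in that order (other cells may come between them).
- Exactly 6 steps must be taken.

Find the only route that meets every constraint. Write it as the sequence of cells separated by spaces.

The waypoints must appear in the order 7, 3, with no cell reused.
Route from 2: down to 7, right to 8, up to 3, right to 4, 2× down (reaching 14) — 6 moves in all.
Check: order respected (7 at step 1, 3 at step 3); 6 moves as required.

2 7 8 3 4 9 14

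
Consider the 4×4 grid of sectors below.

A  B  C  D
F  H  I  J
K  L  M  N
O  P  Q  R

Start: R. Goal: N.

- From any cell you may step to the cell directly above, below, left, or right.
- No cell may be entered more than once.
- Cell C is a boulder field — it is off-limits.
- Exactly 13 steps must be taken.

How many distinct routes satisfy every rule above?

2

Need simple routes of exactly 13 moves from R to N (Manhattan distance 1, so 6 moves are spent on a detour and 6 undoing it).
Enumerating: R Q M L P O K F A B H I J N | R Q P O K F A B H L M I J N.
That gives 2 routes.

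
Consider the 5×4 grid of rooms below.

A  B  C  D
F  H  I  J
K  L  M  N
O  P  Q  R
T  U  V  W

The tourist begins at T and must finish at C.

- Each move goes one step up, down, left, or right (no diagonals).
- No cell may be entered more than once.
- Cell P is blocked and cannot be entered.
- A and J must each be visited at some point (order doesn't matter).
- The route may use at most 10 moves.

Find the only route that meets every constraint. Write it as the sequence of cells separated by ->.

T -> O -> K -> F -> A -> B -> H -> I -> J -> D -> C

The budget equals the shortest possible length, so every move has to be on a shortest route through the required cells.
Route from T: 4× up (reaching A), right to B, down to H, 2× right (reaching J), up to D, left to C — 10 moves in all.
Check: all required cells visited; 10 ≤ 10 moves.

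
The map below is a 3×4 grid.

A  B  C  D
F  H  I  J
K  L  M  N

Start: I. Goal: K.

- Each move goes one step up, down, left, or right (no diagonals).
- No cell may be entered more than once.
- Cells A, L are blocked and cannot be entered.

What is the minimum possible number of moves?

3

The Manhattan distance from I to K is |2−3| + |3−1| = 3, so at least 3 moves are needed.
A route of 3 moves achieves this: I → H → F → K.
Since 3 matches the lower bound, it is optimal.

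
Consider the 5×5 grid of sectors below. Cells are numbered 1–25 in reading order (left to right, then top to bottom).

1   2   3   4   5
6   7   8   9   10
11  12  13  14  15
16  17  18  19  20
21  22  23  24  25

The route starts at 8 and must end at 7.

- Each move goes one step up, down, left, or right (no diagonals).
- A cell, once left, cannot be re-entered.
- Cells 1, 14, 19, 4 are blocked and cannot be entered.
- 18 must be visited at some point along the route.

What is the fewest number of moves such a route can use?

Any route passes through 18 somewhere between 8 and 7. Summing Manhattan distances along the two legs (8 → 18 → 7) gives a lower bound of 2 + 3 = 5 moves.
A route of 5 moves achieves this: 8 → 13 → 18 → 17 → 12 → 7.
Since 5 matches the lower bound, it is optimal.

5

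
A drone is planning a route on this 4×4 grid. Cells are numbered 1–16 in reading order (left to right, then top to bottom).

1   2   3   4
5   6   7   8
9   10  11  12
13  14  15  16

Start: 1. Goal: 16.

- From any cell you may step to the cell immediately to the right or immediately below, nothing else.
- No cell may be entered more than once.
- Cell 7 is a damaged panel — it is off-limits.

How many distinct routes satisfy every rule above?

A right/down-only route from 1 to 16 makes exactly 3 down-moves and 3 right-moves in some order.
With no other constraints that would be C(6,3) = 20 routes.
Subtract routes through each blocked cell (inclusion–exclusion for overlaps): − through 7: 9 → 11.
That gives 11 routes.

11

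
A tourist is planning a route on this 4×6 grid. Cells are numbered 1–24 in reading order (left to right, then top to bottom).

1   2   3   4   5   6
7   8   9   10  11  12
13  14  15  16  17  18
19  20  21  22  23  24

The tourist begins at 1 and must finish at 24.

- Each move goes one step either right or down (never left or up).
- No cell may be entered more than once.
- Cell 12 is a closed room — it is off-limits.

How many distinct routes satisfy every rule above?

50

A right/down-only route from 1 to 24 makes exactly 3 down-moves and 5 right-moves in some order.
With no other constraints that would be C(8,3) = 56 routes.
Subtract routes through each blocked cell (inclusion–exclusion for overlaps): − through 12: 6 → 50.
That gives 50 routes.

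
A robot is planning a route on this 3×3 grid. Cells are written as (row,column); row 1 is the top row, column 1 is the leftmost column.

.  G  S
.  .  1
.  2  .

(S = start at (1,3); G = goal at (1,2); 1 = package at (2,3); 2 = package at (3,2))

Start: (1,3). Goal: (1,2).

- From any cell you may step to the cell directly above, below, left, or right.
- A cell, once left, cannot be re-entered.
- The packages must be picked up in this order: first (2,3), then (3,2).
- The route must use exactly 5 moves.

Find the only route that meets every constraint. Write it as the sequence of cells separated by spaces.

(1,3) (2,3) (3,3) (3,2) (2,2) (1,2)

The waypoints must appear in the order (2,3), (3,2), with no cell reused.
Route from (1,3): 2× down (reaching (3,3)), left to (3,2), 2× up (reaching (1,2)) — 5 moves in all.
Check: order respected (1 at step 1, 2 at step 3); 5 moves as required.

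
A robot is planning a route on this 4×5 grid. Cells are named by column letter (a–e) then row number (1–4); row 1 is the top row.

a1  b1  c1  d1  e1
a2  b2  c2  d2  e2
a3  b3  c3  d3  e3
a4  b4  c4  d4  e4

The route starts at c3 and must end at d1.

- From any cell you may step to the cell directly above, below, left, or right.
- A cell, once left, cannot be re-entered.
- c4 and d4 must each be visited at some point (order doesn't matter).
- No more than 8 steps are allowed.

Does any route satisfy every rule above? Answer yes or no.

One route that works: c3 → c4 → d4 → d3 → d2 → d1.

yes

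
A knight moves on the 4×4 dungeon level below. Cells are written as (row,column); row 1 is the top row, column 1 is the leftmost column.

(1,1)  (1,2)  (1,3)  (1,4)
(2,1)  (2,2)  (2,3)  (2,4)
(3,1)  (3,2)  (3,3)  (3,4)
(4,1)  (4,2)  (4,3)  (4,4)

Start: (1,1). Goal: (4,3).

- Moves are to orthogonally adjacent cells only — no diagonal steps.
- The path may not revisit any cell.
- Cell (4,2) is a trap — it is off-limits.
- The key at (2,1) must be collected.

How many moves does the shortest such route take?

Any route passes through (2,1) somewhere between (1,1) and (4,3). Summing Manhattan distances along the two legs ((1,1) → (2,1) → (4,3)) gives a lower bound of 1 + 4 = 5 moves.
A route of 5 moves achieves this: (1,1) → (2,1) → (3,1) → (3,2) → (3,3) → (4,3).
Since 5 matches the lower bound, it is optimal.

5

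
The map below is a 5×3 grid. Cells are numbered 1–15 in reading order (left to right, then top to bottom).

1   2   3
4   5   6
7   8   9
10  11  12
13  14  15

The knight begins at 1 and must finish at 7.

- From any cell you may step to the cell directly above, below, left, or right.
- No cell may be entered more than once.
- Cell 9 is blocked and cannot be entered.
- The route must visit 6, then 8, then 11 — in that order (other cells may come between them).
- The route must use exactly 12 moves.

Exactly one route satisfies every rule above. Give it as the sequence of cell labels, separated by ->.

1 -> 2 -> 3 -> 6 -> 5 -> 8 -> 11 -> 12 -> 15 -> 14 -> 13 -> 10 -> 7

The waypoints must appear in the order 6, 8, 11, with no cell reused.
Route from 1: right 2 to 3, down 1 to 6, left 1 to 5, down 2 to 11, right 1 to 12, down 1 to 15, left 2 to 13, up 2 to 7 — 12 moves in all.
Check: order respected (6 at step 3, 8 at step 5, 11 at step 6); 12 moves as required.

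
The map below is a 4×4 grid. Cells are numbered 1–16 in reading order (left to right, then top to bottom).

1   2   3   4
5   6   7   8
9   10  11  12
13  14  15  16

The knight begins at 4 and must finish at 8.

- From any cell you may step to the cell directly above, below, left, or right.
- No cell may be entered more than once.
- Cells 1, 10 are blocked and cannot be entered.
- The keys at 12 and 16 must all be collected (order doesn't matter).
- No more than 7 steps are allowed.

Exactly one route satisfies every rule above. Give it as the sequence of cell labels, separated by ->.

Any route must reach 12 and 16 and still end at 8 within 7 moves, so the order of the required stops is forced.
Route from 4: left to 3, 3× down (reaching 15), right to 16, 2× up (reaching 8) — 7 moves in all.
Check: all required cells visited; 7 ≤ 7 moves.

4 -> 3 -> 7 -> 11 -> 15 -> 16 -> 12 -> 8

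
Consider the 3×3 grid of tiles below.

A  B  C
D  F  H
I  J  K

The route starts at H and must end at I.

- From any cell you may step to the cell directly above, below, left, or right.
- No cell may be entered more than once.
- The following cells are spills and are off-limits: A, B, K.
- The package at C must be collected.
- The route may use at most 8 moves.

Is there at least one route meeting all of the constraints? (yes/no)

C must be visited but has only one open neighbour (H), and it is neither the start nor the goal — the route would have to enter and leave through H, re-entering it.

no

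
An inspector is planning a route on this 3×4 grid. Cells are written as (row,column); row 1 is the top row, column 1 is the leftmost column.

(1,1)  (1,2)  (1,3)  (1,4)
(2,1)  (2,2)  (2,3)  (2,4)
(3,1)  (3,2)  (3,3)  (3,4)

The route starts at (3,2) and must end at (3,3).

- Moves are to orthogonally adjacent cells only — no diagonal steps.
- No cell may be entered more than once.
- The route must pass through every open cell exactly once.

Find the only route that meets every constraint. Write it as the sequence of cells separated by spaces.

(3,2) (3,1) (2,1) (1,1) (1,2) (2,2) (2,3) (1,3) (1,4) (2,4) (3,4) (3,3)

Need to visit all 12 open cells exactly once, starting at (3,2) and ending at (3,3).
Route from (3,2): left 1 to (3,1), up 2 to (1,1), right 1 to (1,2), down 1 to (2,2), right 1 to (2,3), up 1 to (1,3), right 1 to (1,4), down 2 to (3,4), left 1 to (3,3) — 11 moves in all.
Check: all 12 open cells covered.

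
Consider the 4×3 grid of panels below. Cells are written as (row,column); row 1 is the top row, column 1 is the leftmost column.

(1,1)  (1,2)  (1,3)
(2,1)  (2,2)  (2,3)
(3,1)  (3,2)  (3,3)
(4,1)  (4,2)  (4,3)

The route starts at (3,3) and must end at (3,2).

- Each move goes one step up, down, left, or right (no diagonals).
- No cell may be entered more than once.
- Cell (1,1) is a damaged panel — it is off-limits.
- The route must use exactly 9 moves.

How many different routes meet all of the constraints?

1

Need simple routes of exactly 9 moves from (3,3) to (3,2) (Manhattan distance 1, so 4 moves are spent on a detour and 4 undoing it).
Enumerating: (3,3) (2,3) (1,3) (1,2) (2,2) (2,1) (3,1) (4,1) (4,2) (3,2).
That gives 1 route.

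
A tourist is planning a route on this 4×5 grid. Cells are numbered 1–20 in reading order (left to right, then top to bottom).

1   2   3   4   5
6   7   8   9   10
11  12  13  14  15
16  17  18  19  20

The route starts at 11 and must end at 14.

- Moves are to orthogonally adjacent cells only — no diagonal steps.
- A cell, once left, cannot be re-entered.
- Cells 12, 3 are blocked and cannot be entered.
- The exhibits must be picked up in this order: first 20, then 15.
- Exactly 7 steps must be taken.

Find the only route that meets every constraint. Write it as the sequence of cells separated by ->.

The waypoints must appear in the order 20, 15, with no cell reused.
Route from 11: down to 16, 4× right (reaching 20), up to 15, left to 14 — 7 moves in all.
Check: order respected (20 at step 5, 15 at step 6); 7 moves as required.

11 -> 16 -> 17 -> 18 -> 19 -> 20 -> 15 -> 14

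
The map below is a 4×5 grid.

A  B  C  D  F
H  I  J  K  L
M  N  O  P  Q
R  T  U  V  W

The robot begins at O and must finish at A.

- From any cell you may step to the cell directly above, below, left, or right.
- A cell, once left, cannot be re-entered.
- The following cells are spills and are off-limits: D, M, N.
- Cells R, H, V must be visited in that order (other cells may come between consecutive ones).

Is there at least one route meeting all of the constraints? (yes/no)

R must be visited but has only one open neighbour (T), and it is neither the start nor the goal — the route would have to enter and leave through T, re-entering it.

no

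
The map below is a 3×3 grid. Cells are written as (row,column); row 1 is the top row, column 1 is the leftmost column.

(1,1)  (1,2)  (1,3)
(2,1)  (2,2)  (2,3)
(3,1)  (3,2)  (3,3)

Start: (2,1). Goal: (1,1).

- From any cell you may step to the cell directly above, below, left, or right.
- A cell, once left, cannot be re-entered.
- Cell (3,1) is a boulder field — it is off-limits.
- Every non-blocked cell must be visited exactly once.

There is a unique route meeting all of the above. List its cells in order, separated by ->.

(2,1) -> (2,2) -> (3,2) -> (3,3) -> (2,3) -> (1,3) -> (1,2) -> (1,1)

Need to visit all 8 open cells exactly once, starting at (2,1) and ending at (1,1).
Route from (2,1): right 1 to (2,2), down 1 to (3,2), right 1 to (3,3), up 2 to (1,3), left 2 to (1,1) — 7 moves in all.
Check: all 8 open cells covered.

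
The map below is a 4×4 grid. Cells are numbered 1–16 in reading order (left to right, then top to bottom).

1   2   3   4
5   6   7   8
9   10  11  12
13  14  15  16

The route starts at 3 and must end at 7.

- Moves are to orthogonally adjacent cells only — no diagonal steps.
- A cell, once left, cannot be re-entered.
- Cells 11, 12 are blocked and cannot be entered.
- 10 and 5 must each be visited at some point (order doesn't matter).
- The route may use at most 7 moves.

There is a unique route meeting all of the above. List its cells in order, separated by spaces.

3 2 1 5 9 10 6 7

Any route must reach 10 and 5 and still end at 7 within 7 moves, so the order of the required stops is forced.
Route from 3: 2× left (reaching 1), 2× down (reaching 9), right to 10, up to 6, right to 7 — 7 moves in all.
Check: all required cells visited; 7 ≤ 7 moves.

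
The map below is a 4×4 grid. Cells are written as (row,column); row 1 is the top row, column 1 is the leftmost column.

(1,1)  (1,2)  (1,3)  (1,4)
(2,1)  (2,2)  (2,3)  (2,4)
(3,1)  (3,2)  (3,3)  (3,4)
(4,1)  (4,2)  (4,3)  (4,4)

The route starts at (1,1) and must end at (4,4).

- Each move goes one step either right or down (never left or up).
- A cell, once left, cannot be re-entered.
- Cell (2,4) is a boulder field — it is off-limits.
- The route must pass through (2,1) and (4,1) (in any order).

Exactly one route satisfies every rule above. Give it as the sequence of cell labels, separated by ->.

(1,1) -> (2,1) -> (3,1) -> (4,1) -> (4,2) -> (4,3) -> (4,4)

Moves only go right or down, so the column and row indices never decrease.
Route from (1,1): 3× down (reaching (4,1)), 3× right (reaching (4,4)) — 6 moves in all.
Check: all required cells visited.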